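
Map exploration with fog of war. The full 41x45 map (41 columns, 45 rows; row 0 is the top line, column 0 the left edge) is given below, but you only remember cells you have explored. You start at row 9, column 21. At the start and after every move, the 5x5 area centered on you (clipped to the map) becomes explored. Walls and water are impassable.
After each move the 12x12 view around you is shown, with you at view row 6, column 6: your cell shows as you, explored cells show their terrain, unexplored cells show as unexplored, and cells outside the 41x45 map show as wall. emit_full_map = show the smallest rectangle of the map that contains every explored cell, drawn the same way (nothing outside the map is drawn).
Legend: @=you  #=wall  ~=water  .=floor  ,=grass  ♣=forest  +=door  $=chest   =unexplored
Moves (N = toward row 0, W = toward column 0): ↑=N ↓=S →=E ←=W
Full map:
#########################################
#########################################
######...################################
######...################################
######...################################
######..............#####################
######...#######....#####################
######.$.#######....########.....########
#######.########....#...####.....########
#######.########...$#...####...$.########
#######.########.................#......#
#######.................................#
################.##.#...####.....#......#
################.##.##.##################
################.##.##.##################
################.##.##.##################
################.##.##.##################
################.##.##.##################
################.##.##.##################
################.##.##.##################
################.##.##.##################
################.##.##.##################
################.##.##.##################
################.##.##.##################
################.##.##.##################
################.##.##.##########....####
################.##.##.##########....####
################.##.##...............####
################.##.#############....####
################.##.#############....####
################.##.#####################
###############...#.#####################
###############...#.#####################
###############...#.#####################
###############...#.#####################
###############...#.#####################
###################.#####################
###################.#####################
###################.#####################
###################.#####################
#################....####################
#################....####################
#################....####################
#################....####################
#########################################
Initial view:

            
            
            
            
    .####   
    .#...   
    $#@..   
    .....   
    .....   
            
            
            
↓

            
            
            
    .####   
    .#...   
    $#...   
    ..@..   
    .....   
    .#...   
            
            
            

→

            
            
            
   .####    
   .#...#   
   $#...#   
   ...@..   
   ......   
   .#...#   
            
            
            

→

            
            
            
  .####     
  .#...##   
  $#...##   
  ....@..   
  .......   
  .#...##   
            
            
            

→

            
            
            
 .####      
 .#...###   
 $#...###   
 .....@..   
 ........   
 .#...###   
            
            
            

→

            
            
            
.####       
.#...####   
$#...####   
......@..   
.........   
.#...####   
            
            
            

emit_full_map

.####    
.#...####
$#...####
......@..
.........
.#...####

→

            
            
            
####        
#...####.   
#...####.   
......@..   
.........   
#...####.   
            
            
            

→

            
            
            
###         
...####..   
...####..   
......@..   
.........   
...####..   
            
            
            

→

            
            
            
##          
..####...   
..####...   
......@..   
.........   
..####...   
            
            
            

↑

            
            
            
            
##  ##...   
..####...   
..####@..   
.........   
.........   
..####...   
            
            

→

            
            
            
            
#  ##....   
.####....   
.####.@.$   
.........   
.........   
.####...    
            
            

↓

            
            
            
#  ##....   
.####....   
.####...$   
......@..   
.........   
.####....   
            
            
            

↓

            
            
#  ##....   
.####....   
.####...$   
.........   
......@..   
.####....   
    #####   
            
            
            

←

            
            
##  ##....  
..####....  
..####...$  
..........  
......@...  
..####....  
    ######  
            
            
            

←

            
            
###  ##.... 
...####.... 
...####...$ 
........... 
......@.... 
...####.... 
    ####### 
            
            
            

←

            
            
####  ##....
#...####....
#...####...$
............
......@.....
#...####....
    ########
            
            
            

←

            
            
.####  ##...
.#...####...
$#...####...
............
......@.....
.#...####...
    ########
            
            
            

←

            
            
 .####  ##..
 .#...####..
 $#...####..
 ...........
 .....@.....
 .#...####..
    .#######
            
            
            

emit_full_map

.####  ##....
.#...####....
$#...####...$
.............
.....@.......
.#...####....
   .#########

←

            
            
  .####  ##.
  .#...####.
  $#...####.
  ..........
  ....@.....
  .#...####.
    #.######
            
            
            

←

            
            
   .####  ##
   .#...####
   $#...####
   .........
   ...@.....
   .#...####
    ##.#####
            
            
            

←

            
            
    .####  #
    .#...###
    $#...###
    ........
    ..@.....
    .#...###
    .##.####
            
            
            

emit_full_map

.####  ##....
.#...####....
$#...####...$
.............
..@..........
.#...####....
.##.#########


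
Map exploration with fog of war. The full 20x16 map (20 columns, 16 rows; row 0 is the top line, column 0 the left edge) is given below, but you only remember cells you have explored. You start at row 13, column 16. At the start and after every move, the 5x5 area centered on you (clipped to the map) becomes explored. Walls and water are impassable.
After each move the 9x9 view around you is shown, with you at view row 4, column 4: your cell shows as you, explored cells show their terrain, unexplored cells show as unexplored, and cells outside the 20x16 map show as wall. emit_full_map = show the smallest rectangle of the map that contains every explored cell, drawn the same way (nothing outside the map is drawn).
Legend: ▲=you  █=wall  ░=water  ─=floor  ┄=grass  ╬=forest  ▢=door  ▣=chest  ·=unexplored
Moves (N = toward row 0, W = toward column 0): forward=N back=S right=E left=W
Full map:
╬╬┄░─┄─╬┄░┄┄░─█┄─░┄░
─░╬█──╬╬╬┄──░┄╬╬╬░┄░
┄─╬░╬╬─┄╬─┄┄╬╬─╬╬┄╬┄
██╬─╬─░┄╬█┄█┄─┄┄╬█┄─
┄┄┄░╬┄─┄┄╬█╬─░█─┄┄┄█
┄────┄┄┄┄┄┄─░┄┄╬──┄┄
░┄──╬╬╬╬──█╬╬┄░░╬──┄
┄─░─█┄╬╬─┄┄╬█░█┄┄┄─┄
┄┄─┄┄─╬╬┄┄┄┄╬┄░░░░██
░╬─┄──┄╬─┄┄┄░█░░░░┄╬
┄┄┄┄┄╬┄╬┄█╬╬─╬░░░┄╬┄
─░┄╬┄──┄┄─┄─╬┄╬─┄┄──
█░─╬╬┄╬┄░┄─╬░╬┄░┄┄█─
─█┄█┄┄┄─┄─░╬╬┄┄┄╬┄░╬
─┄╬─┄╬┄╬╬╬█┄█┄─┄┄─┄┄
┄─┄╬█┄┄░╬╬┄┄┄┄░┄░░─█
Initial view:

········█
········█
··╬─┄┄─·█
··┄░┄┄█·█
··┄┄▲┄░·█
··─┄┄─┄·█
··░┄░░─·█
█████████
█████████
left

·········
·········
··┄╬─┄┄─·
··╬┄░┄┄█·
··┄┄▲╬┄░·
··┄─┄┄─┄·
··┄░┄░░─·
█████████
█████████

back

·········
··┄╬─┄┄─·
··╬┄░┄┄█·
··┄┄┄╬┄░·
··┄─▲┄─┄·
··┄░┄░░─·
█████████
█████████
█████████

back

··┄╬─┄┄─·
··╬┄░┄┄█·
··┄┄┄╬┄░·
··┄─┄┄─┄·
··┄░▲░░─·
█████████
█████████
█████████
█████████

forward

·········
··┄╬─┄┄─·
··╬┄░┄┄█·
··┄┄┄╬┄░·
··┄─▲┄─┄·
··┄░┄░░─·
█████████
█████████
█████████

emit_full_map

┄╬─┄┄─
╬┄░┄┄█
┄┄┄╬┄░
┄─▲┄─┄
┄░┄░░─

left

·········
···┄╬─┄┄─
··░╬┄░┄┄█
··╬┄┄┄╬┄░
··█┄▲┄┄─┄
··┄┄░┄░░─
█████████
█████████
█████████

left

·········
····┄╬─┄┄
··╬░╬┄░┄┄
··╬╬┄┄┄╬┄
··┄█▲─┄┄─
··┄┄┄░┄░░
█████████
█████████
█████████

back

····┄╬─┄┄
··╬░╬┄░┄┄
··╬╬┄┄┄╬┄
··┄█┄─┄┄─
··┄┄▲░┄░░
█████████
█████████
█████████
█████████

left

·····┄╬─┄
···╬░╬┄░┄
··░╬╬┄┄┄╬
··█┄█┄─┄┄
··┄┄▲┄░┄░
█████████
█████████
█████████
█████████

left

······┄╬─
····╬░╬┄░
··─░╬╬┄┄┄
··╬█┄█┄─┄
··╬┄▲┄┄░┄
█████████
█████████
█████████
█████████

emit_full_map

····┄╬─┄┄─
··╬░╬┄░┄┄█
─░╬╬┄┄┄╬┄░
╬█┄█┄─┄┄─┄
╬┄▲┄┄░┄░░─

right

·····┄╬─┄
···╬░╬┄░┄
·─░╬╬┄┄┄╬
·╬█┄█┄─┄┄
·╬┄┄▲┄░┄░
█████████
█████████
█████████
█████████

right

····┄╬─┄┄
··╬░╬┄░┄┄
─░╬╬┄┄┄╬┄
╬█┄█┄─┄┄─
╬┄┄┄▲░┄░░
█████████
█████████
█████████
█████████

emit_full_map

····┄╬─┄┄─
··╬░╬┄░┄┄█
─░╬╬┄┄┄╬┄░
╬█┄█┄─┄┄─┄
╬┄┄┄▲░┄░░─


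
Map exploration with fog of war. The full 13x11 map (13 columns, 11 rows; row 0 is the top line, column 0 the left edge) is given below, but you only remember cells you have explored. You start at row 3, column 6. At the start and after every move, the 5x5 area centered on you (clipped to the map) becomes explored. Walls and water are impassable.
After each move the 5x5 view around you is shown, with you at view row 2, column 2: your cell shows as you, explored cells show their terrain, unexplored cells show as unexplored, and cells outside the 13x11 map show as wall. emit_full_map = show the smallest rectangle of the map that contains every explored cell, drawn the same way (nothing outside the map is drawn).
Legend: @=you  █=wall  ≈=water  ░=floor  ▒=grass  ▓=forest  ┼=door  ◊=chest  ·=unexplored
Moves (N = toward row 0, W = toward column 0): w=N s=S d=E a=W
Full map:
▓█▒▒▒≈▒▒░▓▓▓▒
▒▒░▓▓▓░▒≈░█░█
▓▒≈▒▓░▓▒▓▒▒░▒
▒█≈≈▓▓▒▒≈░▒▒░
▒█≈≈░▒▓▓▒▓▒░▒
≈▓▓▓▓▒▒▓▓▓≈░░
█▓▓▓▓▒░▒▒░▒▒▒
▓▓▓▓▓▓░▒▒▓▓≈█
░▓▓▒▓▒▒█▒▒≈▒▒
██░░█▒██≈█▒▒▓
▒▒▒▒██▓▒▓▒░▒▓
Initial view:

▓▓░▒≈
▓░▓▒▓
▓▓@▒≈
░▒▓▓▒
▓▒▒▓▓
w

▒≈▒▒░
▓▓░▒≈
▓░@▒▓
▓▓▒▒≈
░▒▓▓▒

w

█████
▒≈▒▒░
▓▓@▒≈
▓░▓▒▓
▓▓▒▒≈

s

▒≈▒▒░
▓▓░▒≈
▓░@▒▓
▓▓▒▒≈
░▒▓▓▒

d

≈▒▒░▓
▓░▒≈░
░▓@▓▒
▓▒▒≈░
▒▓▓▒▓

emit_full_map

▒≈▒▒░▓
▓▓░▒≈░
▓░▓@▓▒
▓▓▒▒≈░
░▒▓▓▒▓
▓▒▒▓▓·

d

▒▒░▓▓
░▒≈░█
▓▒@▒▒
▒▒≈░▒
▓▓▒▓▒

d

▒░▓▓▓
▒≈░█░
▒▓@▒░
▒≈░▒▒
▓▒▓▒░

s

▒≈░█░
▒▓▒▒░
▒≈@▒▒
▓▒▓▒░
▓▓▓≈░

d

≈░█░█
▓▒▒░▒
≈░@▒░
▒▓▒░▒
▓▓≈░░

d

░█░██
▒▒░▒█
░▒@░█
▓▒░▒█
▓≈░░█

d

█░███
▒░▒██
▒▒@██
▒░▒██
≈░░██

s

▒░▒██
▒▒░██
▒░@██
≈░░██
▒▒▒██

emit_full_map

▒≈▒▒░▓▓▓·
▓▓░▒≈░█░█
▓░▓▒▓▒▒░▒
▓▓▒▒≈░▒▒░
░▒▓▓▒▓▒░@
▓▒▒▓▓▓≈░░
······▒▒▒

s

▒▒░██
▒░▒██
≈░@██
▒▒▒██
▓≈███

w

▒░▒██
▒▒░██
▒░@██
≈░░██
▒▒▒██

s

▒▒░██
▒░▒██
≈░@██
▒▒▒██
▓≈███

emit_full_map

▒≈▒▒░▓▓▓·
▓▓░▒≈░█░█
▓░▓▒▓▒▒░▒
▓▓▒▒≈░▒▒░
░▒▓▓▒▓▒░▒
▓▒▒▓▓▓≈░@
······▒▒▒
······▓≈█


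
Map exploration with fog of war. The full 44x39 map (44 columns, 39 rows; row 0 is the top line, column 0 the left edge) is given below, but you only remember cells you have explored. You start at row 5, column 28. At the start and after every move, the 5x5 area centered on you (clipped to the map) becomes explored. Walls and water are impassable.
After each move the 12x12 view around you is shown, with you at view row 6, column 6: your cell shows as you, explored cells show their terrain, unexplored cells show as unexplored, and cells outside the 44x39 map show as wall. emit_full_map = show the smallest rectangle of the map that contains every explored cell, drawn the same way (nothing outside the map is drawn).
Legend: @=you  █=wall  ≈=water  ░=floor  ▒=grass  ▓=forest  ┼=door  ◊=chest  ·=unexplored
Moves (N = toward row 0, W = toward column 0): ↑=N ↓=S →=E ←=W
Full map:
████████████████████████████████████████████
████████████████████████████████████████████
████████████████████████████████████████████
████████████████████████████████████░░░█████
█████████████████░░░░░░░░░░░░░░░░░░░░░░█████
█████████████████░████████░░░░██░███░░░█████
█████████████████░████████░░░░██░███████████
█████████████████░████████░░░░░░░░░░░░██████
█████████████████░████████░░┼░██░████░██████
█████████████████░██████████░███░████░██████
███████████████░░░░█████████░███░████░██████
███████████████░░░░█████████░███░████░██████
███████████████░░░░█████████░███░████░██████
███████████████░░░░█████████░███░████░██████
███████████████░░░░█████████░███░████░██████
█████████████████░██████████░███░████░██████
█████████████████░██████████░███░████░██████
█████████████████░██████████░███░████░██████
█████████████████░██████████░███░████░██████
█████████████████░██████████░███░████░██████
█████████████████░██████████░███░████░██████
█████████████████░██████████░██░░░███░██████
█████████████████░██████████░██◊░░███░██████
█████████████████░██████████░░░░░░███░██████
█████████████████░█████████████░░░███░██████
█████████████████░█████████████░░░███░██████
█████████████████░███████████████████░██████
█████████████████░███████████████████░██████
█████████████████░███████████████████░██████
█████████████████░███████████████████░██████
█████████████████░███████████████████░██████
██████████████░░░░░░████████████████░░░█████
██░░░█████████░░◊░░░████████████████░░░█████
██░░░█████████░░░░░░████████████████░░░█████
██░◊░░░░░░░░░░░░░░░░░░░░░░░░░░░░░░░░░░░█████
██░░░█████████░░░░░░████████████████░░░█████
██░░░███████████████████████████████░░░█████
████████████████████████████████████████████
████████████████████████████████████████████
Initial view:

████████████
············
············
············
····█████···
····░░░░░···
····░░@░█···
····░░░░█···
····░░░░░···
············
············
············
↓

············
············
············
····█████···
····░░░░░···
····░░░░█···
····░░@░█···
····░░░░░···
····░░┼░█···
············
············
············

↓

············
············
····█████···
····░░░░░···
····░░░░█···
····░░░░█···
····░░@░░···
····░░┼░█···
····██░██···
············
············
············

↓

············
····█████···
····░░░░░···
····░░░░█···
····░░░░█···
····░░░░░···
····░░@░█···
····██░██···
····██░██···
············
············
············

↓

····█████···
····░░░░░···
····░░░░█···
····░░░░█···
····░░░░░···
····░░┼░█···
····██@██···
····██░██···
····██░██···
············
············
············

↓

····░░░░░···
····░░░░█···
····░░░░█···
····░░░░░···
····░░┼░█···
····██░██···
····██@██···
····██░██···
····██░██···
············
············
············

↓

····░░░░█···
····░░░░█···
····░░░░░···
····░░┼░█···
····██░██···
····██░██···
····██@██···
····██░██···
····██░██···
············
············
············

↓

····░░░░█···
····░░░░░···
····░░┼░█···
····██░██···
····██░██···
····██░██···
····██@██···
····██░██···
····██░██···
············
············
············

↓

····░░░░░···
····░░┼░█···
····██░██···
····██░██···
····██░██···
····██░██···
····██@██···
····██░██···
····██░██···
············
············
············

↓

····░░┼░█···
····██░██···
····██░██···
····██░██···
····██░██···
····██░██···
····██@██···
····██░██···
····██░██···
············
············
············

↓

····██░██···
····██░██···
····██░██···
····██░██···
····██░██···
····██░██···
····██@██···
····██░██···
····██░██···
············
············
············

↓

····██░██···
····██░██···
····██░██···
····██░██···
····██░██···
····██░██···
····██@██···
····██░██···
····██░██···
············
············
············

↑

····██░██···
····██░██···
····██░██···
····██░██···
····██░██···
····██░██···
····██@██···
····██░██···
····██░██···
····██░██···
············
············

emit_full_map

█████
░░░░░
░░░░█
░░░░█
░░░░░
░░┼░█
██░██
██░██
██░██
██░██
██░██
██░██
██@██
██░██
██░██
██░██

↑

····░░┼░█···
····██░██···
····██░██···
····██░██···
····██░██···
····██░██···
····██@██···
····██░██···
····██░██···
····██░██···
····██░██···
············

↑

····░░░░░···
····░░┼░█···
····██░██···
····██░██···
····██░██···
····██░██···
····██@██···
····██░██···
····██░██···
····██░██···
····██░██···
····██░██···

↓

····░░┼░█···
····██░██···
····██░██···
····██░██···
····██░██···
····██░██···
····██@██···
····██░██···
····██░██···
····██░██···
····██░██···
············

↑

····░░░░░···
····░░┼░█···
····██░██···
····██░██···
····██░██···
····██░██···
····██@██···
····██░██···
····██░██···
····██░██···
····██░██···
····██░██···

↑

····░░░░█···
····░░░░░···
····░░┼░█···
····██░██···
····██░██···
····██░██···
····██@██···
····██░██···
····██░██···
····██░██···
····██░██···
····██░██···


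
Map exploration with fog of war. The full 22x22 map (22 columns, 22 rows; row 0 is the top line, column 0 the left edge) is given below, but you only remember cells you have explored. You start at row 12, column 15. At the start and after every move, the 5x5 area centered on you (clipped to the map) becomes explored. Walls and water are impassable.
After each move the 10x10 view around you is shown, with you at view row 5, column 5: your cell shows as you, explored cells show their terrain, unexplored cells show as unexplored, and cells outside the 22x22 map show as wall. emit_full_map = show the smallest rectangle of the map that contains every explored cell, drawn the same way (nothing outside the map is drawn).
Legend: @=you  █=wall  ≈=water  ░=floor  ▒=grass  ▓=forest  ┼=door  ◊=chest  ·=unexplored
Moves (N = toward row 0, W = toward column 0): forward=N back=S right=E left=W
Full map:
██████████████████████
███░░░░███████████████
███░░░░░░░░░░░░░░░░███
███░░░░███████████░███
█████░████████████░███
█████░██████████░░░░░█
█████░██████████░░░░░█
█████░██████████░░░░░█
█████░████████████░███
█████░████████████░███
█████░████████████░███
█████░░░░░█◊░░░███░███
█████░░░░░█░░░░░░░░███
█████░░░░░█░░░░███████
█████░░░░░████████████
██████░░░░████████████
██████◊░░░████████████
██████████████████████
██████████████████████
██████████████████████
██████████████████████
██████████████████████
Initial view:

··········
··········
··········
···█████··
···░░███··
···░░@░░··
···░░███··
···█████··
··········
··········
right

··········
··········
··········
··█████░··
··░░███░··
··░░░@░░··
··░░████··
··██████··
··········
··········

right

··········
··········
··········
·█████░█··
·░░███░█··
·░░░░@░█··
·░░█████··
·███████··
··········
··········

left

··········
··········
··········
··█████░█·
··░░███░█·
··░░░@░░█·
··░░█████·
··███████·
··········
··········

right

··········
··········
··········
·█████░█··
·░░███░█··
·░░░░@░█··
·░░█████··
·███████··
··········
··········

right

·········█
·········█
·········█
█████░██·█
░░███░██·█
░░░░░@██·█
░░██████·█
████████·█
·········█
·········█

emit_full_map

█████░██
░░███░██
░░░░░@██
░░██████
████████

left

··········
··········
··········
·█████░██·
·░░███░██·
·░░░░@░██·
·░░██████·
·████████·
··········
··········

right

·········█
·········█
·········█
█████░██·█
░░███░██·█
░░░░░@██·█
░░██████·█
████████·█
·········█
·········█

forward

·········█
·········█
·········█
···██░██·█
█████░██·█
░░███@██·█
░░░░░░██·█
░░██████·█
████████·█
·········█

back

·········█
·········█
···██░██·█
█████░██·█
░░███░██·█
░░░░░@██·█
░░██████·█
████████·█
·········█
·········█

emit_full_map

···██░██
█████░██
░░███░██
░░░░░@██
░░██████
████████

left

··········
··········
····██░██·
·█████░██·
·░░███░██·
·░░░░@░██·
·░░██████·
·████████·
··········
··········

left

··········
··········
·····██░██
··█████░██
··░░███░██
··░░░@░░██
··░░██████
··████████
··········
··········

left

··········
··········
······██░█
···█████░█
···░░███░█
···░░@░░░█
···░░█████
···███████
··········
··········

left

··········
··········
·······██░
···██████░
···░░░███░
···░░@░░░░
···░░░████
···███████
··········
··········

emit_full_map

····██░██
██████░██
░░░███░██
░░@░░░░██
░░░██████
█████████

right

··········
··········
······██░█
··██████░█
··░░░███░█
··░░░@░░░█
··░░░█████
··████████
··········
··········

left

··········
··········
·······██░
···██████░
···░░░███░
···░░@░░░░
···░░░████
···███████
··········
··········

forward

··········
··········
··········
···██████░
···██████░
···░░@███░
···░░░░░░░
···░░░████
···███████
··········

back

··········
··········
···██████░
···██████░
···░░░███░
···░░@░░░░
···░░░████
···███████
··········
··········

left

··········
··········
····██████
···███████
···◊░░░███
···░░@░░░░
···░░░░███
···███████
··········
··········

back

··········
····██████
···███████
···◊░░░███
···░░░░░░░
···░░@░███
···███████
···█████··
··········
··········

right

··········
···██████░
··███████░
··◊░░░███░
··░░░░░░░░
··░░░@████
··████████
··██████··
··········
··········

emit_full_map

·██████░██
███████░██
◊░░░███░██
░░░░░░░░██
░░░@██████
██████████
██████····

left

··········
····██████
···███████
···◊░░░███
···░░░░░░░
···░░@░███
···███████
···██████·
··········
··········

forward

··········
··········
····██████
···███████
···◊░░░███
···░░@░░░░
···░░░░███
···███████
···██████·
··········

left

··········
··········
·····█████
···███████
···█◊░░░██
···█░@░░░░
···█░░░░██
···███████
····██████
··········

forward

··········
··········
··········
···███████
···███████
···█◊@░░██
···█░░░░░░
···█░░░░██
···███████
····██████

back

··········
··········
···███████
···███████
···█◊░░░██
···█░@░░░░
···█░░░░██
···███████
····██████
··········

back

··········
···███████
···███████
···█◊░░░██
···█░░░░░░
···█░@░░██
···███████
···███████
··········
··········

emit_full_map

████████░██
████████░██
█◊░░░███░██
█░░░░░░░░██
█░@░░██████
███████████
███████····

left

··········
····██████
····██████
···░█◊░░░█
···░█░░░░░
···░█@░░░█
···░██████
···░██████
··········
··········

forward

··········
··········
····██████
···███████
···░█◊░░░█
···░█@░░░░
···░█░░░░█
···░██████
···░██████
··········

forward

··········
··········
··········
···███████
···███████
···░█@░░░█
···░█░░░░░
···░█░░░░█
···░██████
···░██████

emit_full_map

█████████░██
█████████░██
░█@░░░███░██
░█░░░░░░░░██
░█░░░░██████
░███████████
░███████····


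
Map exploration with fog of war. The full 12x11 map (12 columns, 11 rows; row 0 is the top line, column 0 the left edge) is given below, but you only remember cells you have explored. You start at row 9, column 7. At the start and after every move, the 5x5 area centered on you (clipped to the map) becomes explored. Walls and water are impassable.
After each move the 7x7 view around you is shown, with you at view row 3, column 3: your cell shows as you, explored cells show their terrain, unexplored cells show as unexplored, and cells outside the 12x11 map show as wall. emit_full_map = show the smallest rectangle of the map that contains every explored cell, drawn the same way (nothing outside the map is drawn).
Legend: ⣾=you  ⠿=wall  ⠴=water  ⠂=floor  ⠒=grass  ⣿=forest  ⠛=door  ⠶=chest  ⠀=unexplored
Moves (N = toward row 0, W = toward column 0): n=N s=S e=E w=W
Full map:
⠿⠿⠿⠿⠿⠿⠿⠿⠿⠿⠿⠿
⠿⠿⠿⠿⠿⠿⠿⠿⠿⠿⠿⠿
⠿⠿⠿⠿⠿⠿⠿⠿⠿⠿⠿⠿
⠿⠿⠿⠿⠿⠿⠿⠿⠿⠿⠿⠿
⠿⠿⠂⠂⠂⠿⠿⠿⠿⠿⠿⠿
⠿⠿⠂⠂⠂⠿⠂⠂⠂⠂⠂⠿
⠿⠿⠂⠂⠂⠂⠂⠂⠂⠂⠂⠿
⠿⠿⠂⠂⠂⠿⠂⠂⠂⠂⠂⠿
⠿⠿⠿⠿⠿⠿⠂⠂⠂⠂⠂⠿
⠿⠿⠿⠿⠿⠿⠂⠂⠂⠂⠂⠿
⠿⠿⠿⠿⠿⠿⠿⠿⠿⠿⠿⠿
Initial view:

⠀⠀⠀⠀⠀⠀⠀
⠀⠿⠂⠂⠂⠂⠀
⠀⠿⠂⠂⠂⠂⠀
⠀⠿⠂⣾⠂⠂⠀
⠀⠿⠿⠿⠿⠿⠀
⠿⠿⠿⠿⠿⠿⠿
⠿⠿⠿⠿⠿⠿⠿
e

⠀⠀⠀⠀⠀⠀⠀
⠿⠂⠂⠂⠂⠂⠀
⠿⠂⠂⠂⠂⠂⠀
⠿⠂⠂⣾⠂⠂⠀
⠿⠿⠿⠿⠿⠿⠀
⠿⠿⠿⠿⠿⠿⠿
⠿⠿⠿⠿⠿⠿⠿

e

⠀⠀⠀⠀⠀⠀⠿
⠂⠂⠂⠂⠂⠿⠿
⠂⠂⠂⠂⠂⠿⠿
⠂⠂⠂⣾⠂⠿⠿
⠿⠿⠿⠿⠿⠿⠿
⠿⠿⠿⠿⠿⠿⠿
⠿⠿⠿⠿⠿⠿⠿

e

⠀⠀⠀⠀⠀⠿⠿
⠂⠂⠂⠂⠿⠿⠿
⠂⠂⠂⠂⠿⠿⠿
⠂⠂⠂⣾⠿⠿⠿
⠿⠿⠿⠿⠿⠿⠿
⠿⠿⠿⠿⠿⠿⠿
⠿⠿⠿⠿⠿⠿⠿

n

⠀⠀⠀⠀⠀⠿⠿
⠀⠂⠂⠂⠿⠿⠿
⠂⠂⠂⠂⠿⠿⠿
⠂⠂⠂⣾⠿⠿⠿
⠂⠂⠂⠂⠿⠿⠿
⠿⠿⠿⠿⠿⠿⠿
⠿⠿⠿⠿⠿⠿⠿

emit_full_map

⠀⠀⠀⠂⠂⠂⠿
⠿⠂⠂⠂⠂⠂⠿
⠿⠂⠂⠂⠂⣾⠿
⠿⠂⠂⠂⠂⠂⠿
⠿⠿⠿⠿⠿⠿⠿

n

⠀⠀⠀⠀⠀⠿⠿
⠀⠂⠂⠂⠿⠿⠿
⠀⠂⠂⠂⠿⠿⠿
⠂⠂⠂⣾⠿⠿⠿
⠂⠂⠂⠂⠿⠿⠿
⠂⠂⠂⠂⠿⠿⠿
⠿⠿⠿⠿⠿⠿⠿

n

⠀⠀⠀⠀⠀⠿⠿
⠀⠿⠿⠿⠿⠿⠿
⠀⠂⠂⠂⠿⠿⠿
⠀⠂⠂⣾⠿⠿⠿
⠂⠂⠂⠂⠿⠿⠿
⠂⠂⠂⠂⠿⠿⠿
⠂⠂⠂⠂⠿⠿⠿

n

⠀⠀⠀⠀⠀⠿⠿
⠀⠿⠿⠿⠿⠿⠿
⠀⠿⠿⠿⠿⠿⠿
⠀⠂⠂⣾⠿⠿⠿
⠀⠂⠂⠂⠿⠿⠿
⠂⠂⠂⠂⠿⠿⠿
⠂⠂⠂⠂⠿⠿⠿

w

⠀⠀⠀⠀⠀⠀⠿
⠀⠿⠿⠿⠿⠿⠿
⠀⠿⠿⠿⠿⠿⠿
⠀⠂⠂⣾⠂⠿⠿
⠀⠂⠂⠂⠂⠿⠿
⠂⠂⠂⠂⠂⠿⠿
⠂⠂⠂⠂⠂⠿⠿

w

⠀⠀⠀⠀⠀⠀⠀
⠀⠿⠿⠿⠿⠿⠿
⠀⠿⠿⠿⠿⠿⠿
⠀⠂⠂⣾⠂⠂⠿
⠀⠂⠂⠂⠂⠂⠿
⠿⠂⠂⠂⠂⠂⠿
⠿⠂⠂⠂⠂⠂⠿

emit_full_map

⠀⠿⠿⠿⠿⠿⠿
⠀⠿⠿⠿⠿⠿⠿
⠀⠂⠂⣾⠂⠂⠿
⠀⠂⠂⠂⠂⠂⠿
⠿⠂⠂⠂⠂⠂⠿
⠿⠂⠂⠂⠂⠂⠿
⠿⠂⠂⠂⠂⠂⠿
⠿⠿⠿⠿⠿⠿⠿

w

⠀⠀⠀⠀⠀⠀⠀
⠀⠿⠿⠿⠿⠿⠿
⠀⠿⠿⠿⠿⠿⠿
⠀⠿⠂⣾⠂⠂⠂
⠀⠂⠂⠂⠂⠂⠂
⠀⠿⠂⠂⠂⠂⠂
⠀⠿⠂⠂⠂⠂⠂

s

⠀⠿⠿⠿⠿⠿⠿
⠀⠿⠿⠿⠿⠿⠿
⠀⠿⠂⠂⠂⠂⠂
⠀⠂⠂⣾⠂⠂⠂
⠀⠿⠂⠂⠂⠂⠂
⠀⠿⠂⠂⠂⠂⠂
⠀⠿⠂⠂⠂⠂⠂

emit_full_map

⠿⠿⠿⠿⠿⠿⠿
⠿⠿⠿⠿⠿⠿⠿
⠿⠂⠂⠂⠂⠂⠿
⠂⠂⣾⠂⠂⠂⠿
⠿⠂⠂⠂⠂⠂⠿
⠿⠂⠂⠂⠂⠂⠿
⠿⠂⠂⠂⠂⠂⠿
⠿⠿⠿⠿⠿⠿⠿
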